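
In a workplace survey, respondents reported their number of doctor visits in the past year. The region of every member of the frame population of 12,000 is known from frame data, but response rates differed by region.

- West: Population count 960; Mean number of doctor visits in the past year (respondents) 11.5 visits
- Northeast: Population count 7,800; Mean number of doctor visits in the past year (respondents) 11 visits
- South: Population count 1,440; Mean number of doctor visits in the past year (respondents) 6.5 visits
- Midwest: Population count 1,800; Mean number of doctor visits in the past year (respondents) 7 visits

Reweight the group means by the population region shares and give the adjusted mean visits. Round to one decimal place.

Each cell contributes population-share × respondent value:
  West: (960/12,000) × 11.5 = 0.92
  Northeast: (7,800/12,000) × 11 = 7.15
  South: (1,440/12,000) × 6.5 = 0.78
  Midwest: (1,800/12,000) × 7 = 1.05
Post-stratified estimate = 9.9 → 9.9.

9.9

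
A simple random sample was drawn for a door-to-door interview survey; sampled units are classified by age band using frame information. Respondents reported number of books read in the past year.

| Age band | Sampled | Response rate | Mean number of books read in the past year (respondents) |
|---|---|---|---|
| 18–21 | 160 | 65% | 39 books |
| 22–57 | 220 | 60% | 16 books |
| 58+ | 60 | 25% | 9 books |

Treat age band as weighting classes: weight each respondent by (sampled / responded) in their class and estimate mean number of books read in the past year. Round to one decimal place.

23.4

Weighting each respondent by the inverse class response rate inflates each class back to its sampled size, so the class weight is n_sampled:
  18–21: 160 × 39 = 6240
  22–57: 220 × 16 = 3520
  58+: 60 × 9 = 540
Adjusted estimate = 10,300 / 440 = 23.4091 → 23.4.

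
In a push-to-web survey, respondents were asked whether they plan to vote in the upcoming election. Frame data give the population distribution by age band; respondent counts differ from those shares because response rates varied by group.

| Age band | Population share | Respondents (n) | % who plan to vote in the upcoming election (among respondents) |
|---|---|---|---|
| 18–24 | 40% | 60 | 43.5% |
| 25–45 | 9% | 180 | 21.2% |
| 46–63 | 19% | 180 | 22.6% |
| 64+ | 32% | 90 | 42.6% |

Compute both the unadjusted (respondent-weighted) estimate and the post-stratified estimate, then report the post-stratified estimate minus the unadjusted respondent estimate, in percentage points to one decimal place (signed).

Unadjusted (pooled respondent) estimate weights by respondent counts:
  (60/510)×43.5 + (180/510)×21.2 + (180/510)×22.6 + (90/510)×42.6 = 28.0941%
Post-stratified estimate weights by population shares:
  0.4×43.5 + 0.09×21.2 + 0.19×22.6 + 0.32×42.6 = 37.234%
Difference = 37.234 − 28.0941 = 9.1399 pp.

+9.1 percentage points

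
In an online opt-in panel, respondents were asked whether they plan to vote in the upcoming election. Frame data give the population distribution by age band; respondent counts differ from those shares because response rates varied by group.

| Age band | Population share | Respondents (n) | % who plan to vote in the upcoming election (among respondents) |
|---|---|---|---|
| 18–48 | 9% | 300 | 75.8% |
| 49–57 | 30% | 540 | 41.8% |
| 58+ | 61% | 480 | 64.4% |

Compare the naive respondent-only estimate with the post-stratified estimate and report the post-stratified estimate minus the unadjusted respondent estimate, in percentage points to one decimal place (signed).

+0.9 percentage points

Unadjusted (pooled respondent) estimate weights by respondent counts:
  (300/1320)×75.8 + (540/1320)×41.8 + (480/1320)×64.4 = 57.7455%
Post-stratified estimate weights by population shares:
  0.09×75.8 + 0.3×41.8 + 0.61×64.4 = 58.646%
Difference = 58.646 − 57.7455 = 0.9005 pp.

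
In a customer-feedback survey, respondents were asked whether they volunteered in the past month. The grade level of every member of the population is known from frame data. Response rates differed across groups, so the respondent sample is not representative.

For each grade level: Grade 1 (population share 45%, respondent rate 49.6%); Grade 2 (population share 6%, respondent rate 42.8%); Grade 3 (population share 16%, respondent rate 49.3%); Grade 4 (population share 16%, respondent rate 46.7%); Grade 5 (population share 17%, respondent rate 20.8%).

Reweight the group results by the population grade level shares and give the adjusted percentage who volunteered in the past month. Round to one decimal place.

Each cell contributes population-share × respondent value:
  Grade 1: 0.45 × 49.6 = 22.32
  Grade 2: 0.06 × 42.8 = 2.568
  Grade 3: 0.16 × 49.3 = 7.888
  Grade 4: 0.16 × 46.7 = 7.472
  Grade 5: 0.17 × 20.8 = 3.536
Post-stratified estimate = 43.784 → 43.8%.

43.8%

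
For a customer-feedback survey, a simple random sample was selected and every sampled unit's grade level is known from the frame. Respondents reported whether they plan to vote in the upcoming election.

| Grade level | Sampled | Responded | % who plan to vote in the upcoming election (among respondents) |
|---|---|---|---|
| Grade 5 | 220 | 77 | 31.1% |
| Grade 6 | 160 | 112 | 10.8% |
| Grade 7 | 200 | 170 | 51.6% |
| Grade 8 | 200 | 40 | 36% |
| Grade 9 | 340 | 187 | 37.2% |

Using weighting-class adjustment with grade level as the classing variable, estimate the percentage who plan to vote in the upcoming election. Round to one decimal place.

34.6%

Class response rates: Grade 5 77/220 = 35%, Grade 6 112/160 = 70%, Grade 7 170/200 = 85%, Grade 8 40/200 = 20%, Grade 9 187/340 = 55%.
Inverse-response-rate weighting restores each class to its sampled count, so class totals weight by n_sampled:
  Grade 5: 220 × 31.1 = 6842
  Grade 6: 160 × 10.8 = 1728
  Grade 7: 200 × 51.6 = 10,320
  Grade 8: 200 × 36 = 7200
  Grade 9: 340 × 37.2 = 12648
Adjusted estimate = 38,738 / 1,120 = 34.5875 → 34.6%.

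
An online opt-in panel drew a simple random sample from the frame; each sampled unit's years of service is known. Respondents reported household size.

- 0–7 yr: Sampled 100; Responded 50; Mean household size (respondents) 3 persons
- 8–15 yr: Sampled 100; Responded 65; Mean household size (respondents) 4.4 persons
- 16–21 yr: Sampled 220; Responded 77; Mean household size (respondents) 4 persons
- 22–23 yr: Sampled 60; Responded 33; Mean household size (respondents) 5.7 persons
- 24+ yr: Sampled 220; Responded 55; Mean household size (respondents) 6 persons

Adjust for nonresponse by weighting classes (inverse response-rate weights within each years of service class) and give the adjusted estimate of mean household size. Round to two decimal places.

Class response rates: 0–7 yr 50/100 = 50%, 8–15 yr 65/100 = 65%, 16–21 yr 77/220 = 35%, 22–23 yr 33/60 = 55%, 24+ yr 55/220 = 25%.
Weighting each respondent by the inverse class response rate inflates each class back to its sampled size, so the class weight is n_sampled:
  0–7 yr: 100 × 3 = 300
  8–15 yr: 100 × 4.4 = 440
  16–21 yr: 220 × 4 = 880
  22–23 yr: 60 × 5.7 = 342
  24+ yr: 220 × 6 = 1320
Adjusted estimate = 3282 / 700 = 4.68857 → 4.69.

4.69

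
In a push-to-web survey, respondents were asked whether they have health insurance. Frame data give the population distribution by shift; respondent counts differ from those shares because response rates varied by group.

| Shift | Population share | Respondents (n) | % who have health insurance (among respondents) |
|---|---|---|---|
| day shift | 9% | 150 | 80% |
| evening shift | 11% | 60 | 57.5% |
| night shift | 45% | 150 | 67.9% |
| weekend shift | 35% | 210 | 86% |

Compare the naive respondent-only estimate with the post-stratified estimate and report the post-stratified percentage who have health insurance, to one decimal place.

74.2%

Without adjustment, the pooled respondent share is:
  (150/570)×80 + (60/570)×57.5 + (150/570)×67.9 + (210/570)×86 = 76.6579%
Post-stratified estimate weights by population shares:
  0.09×80 + 0.11×57.5 + 0.45×67.9 + 0.35×86 = 74.18%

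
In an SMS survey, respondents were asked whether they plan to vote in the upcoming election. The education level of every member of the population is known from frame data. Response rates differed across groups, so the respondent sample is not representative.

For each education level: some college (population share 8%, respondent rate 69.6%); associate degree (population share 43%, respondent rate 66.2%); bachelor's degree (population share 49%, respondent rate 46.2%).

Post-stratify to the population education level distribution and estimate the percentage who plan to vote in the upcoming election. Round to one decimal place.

56.7%

Weight each group's respondent value by its population share:
  some college: 0.08 × 69.6 = 5.568
  associate degree: 0.43 × 66.2 = 28.466
  bachelor's degree: 0.49 × 46.2 = 22.638
Post-stratified estimate = 56.672 → 56.7%.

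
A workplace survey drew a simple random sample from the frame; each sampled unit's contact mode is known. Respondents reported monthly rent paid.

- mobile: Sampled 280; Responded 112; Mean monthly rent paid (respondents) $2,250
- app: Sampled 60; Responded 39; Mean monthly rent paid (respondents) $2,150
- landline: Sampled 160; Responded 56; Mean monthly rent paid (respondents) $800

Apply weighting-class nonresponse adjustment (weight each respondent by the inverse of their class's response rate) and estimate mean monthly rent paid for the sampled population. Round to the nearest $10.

Class response rates: mobile 112/280 = 40%, app 39/60 = 65%, landline 56/160 = 35%.
Inverse-response-rate weighting restores each class to its sampled count, so class totals weight by n_sampled:
  mobile: 280 × 2250 = 630,000
  app: 60 × 2150 = 129,000
  landline: 160 × 800 = 128,000
Adjusted estimate = 887,000 / 500 = 1774 → $1,770.

$1,770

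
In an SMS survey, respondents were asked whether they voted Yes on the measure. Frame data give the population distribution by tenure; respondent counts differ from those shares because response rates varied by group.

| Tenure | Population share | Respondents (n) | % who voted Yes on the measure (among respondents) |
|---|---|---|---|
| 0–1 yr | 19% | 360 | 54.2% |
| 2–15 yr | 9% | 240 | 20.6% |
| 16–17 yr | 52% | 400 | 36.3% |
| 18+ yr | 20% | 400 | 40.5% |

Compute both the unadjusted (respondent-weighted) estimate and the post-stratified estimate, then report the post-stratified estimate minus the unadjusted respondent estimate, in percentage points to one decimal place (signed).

-0.3 percentage points

Naive respondent-only estimate (weights = respondent counts):
  (360/1400)×54.2 + (240/1400)×20.6 + (400/1400)×36.3 + (400/1400)×40.5 = 39.4114%
Post-stratifying to population shares instead:
  0.19×54.2 + 0.09×20.6 + 0.52×36.3 + 0.2×40.5 = 39.128%
Difference = 39.128 − 39.4114 = -0.2834 pp.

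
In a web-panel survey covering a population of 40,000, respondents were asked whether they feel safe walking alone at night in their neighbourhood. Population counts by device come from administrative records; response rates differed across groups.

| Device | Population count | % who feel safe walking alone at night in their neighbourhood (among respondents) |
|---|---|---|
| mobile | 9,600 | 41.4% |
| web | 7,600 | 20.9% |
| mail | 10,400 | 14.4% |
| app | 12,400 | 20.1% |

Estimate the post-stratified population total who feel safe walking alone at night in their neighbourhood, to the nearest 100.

Estimated count per cell = population count × respondent percentage:
  mobile: 9,600 × 41.4% = 3974.4
  web: 7,600 × 20.9% = 1588.4
  mail: 10,400 × 14.4% = 1497.6
  app: 12,400 × 20.1% = 2492.4
Estimated total = 9552.8 → 9,600.

9,600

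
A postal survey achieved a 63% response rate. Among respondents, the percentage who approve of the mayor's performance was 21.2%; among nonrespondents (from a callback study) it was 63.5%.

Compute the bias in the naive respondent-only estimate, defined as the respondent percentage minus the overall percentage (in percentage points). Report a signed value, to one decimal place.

Nonresponse fraction = 1 − 0.63 = 0.37.
Bias = (nonresponse fraction) × (respondent percentage − nonrespondent percentage)
     = 0.37 × (21.2 − 63.5) = 0.37 × -42.3 = -15.651.

-15.7 percentage points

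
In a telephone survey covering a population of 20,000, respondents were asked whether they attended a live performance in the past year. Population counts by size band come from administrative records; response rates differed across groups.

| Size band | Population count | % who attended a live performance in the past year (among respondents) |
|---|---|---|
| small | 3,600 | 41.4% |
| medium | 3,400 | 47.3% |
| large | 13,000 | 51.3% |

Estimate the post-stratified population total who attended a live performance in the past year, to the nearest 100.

Apply each group's respondent rate to its population count:
  small: 3,600 × 41.4% = 1490.4
  medium: 3,400 × 47.3% = 1608.2
  large: 13,000 × 51.3% = 6669
Estimated total = 9767.6 → 9,800.

9,800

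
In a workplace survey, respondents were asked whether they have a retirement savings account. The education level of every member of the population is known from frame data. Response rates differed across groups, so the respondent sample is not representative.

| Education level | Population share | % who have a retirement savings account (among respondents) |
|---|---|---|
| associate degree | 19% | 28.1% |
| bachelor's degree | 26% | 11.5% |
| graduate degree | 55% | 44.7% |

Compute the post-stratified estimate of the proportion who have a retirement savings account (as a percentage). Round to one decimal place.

Weight each group's respondent value by its population share:
  associate degree: 0.19 × 28.1 = 5.339
  bachelor's degree: 0.26 × 11.5 = 2.99
  graduate degree: 0.55 × 44.7 = 24.585
Post-stratified estimate = 32.914 → 32.9%.

32.9%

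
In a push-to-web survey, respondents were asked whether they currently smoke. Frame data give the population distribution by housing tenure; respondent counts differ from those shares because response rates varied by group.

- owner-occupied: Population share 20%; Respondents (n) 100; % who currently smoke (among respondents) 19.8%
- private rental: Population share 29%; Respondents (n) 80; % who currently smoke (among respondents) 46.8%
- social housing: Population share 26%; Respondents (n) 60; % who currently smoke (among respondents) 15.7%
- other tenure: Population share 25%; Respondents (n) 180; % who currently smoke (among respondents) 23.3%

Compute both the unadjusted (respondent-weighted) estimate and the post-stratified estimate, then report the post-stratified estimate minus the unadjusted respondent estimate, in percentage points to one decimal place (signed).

+1.6 percentage points

Unadjusted (pooled respondent) estimate weights by respondent counts:
  (100/420)×19.8 + (80/420)×46.8 + (60/420)×15.7 + (180/420)×23.3 = 25.8571%
Reweighting by population housing tenure shares:
  0.2×19.8 + 0.29×46.8 + 0.26×15.7 + 0.25×23.3 = 27.439%
Difference = 27.439 − 25.8571 = 1.5819 pp.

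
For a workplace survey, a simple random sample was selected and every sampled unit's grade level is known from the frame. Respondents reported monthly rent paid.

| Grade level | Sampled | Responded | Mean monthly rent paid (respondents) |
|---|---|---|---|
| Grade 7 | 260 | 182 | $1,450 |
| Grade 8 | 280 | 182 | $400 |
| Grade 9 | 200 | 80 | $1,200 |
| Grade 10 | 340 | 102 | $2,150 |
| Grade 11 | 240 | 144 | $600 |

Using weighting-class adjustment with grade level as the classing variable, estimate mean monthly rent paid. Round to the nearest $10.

$1,220

Class response rates: Grade 7 182/260 = 70%, Grade 8 182/280 = 65%, Grade 9 80/200 = 40%, Grade 10 102/340 = 30%, Grade 11 144/240 = 60%.
Inverse-response-rate weighting restores each class to its sampled count, so class totals weight by n_sampled:
  Grade 7: 260 × 1450 = 377,000
  Grade 8: 280 × 400 = 112,000
  Grade 9: 200 × 1200 = 240,000
  Grade 10: 340 × 2150 = 731,000
  Grade 11: 240 × 600 = 144,000
Adjusted estimate = 1,604,000 / 1,320 = 1215.15 → $1,220.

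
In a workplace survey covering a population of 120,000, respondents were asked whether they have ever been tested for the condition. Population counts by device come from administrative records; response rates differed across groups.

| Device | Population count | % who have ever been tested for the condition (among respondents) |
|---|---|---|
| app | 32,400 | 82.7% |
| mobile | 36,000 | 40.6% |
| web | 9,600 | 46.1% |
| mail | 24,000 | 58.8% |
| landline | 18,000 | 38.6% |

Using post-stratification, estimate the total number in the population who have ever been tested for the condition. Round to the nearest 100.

Apply each group's respondent rate to its population count:
  app: 32,400 × 82.7% = 26794.8
  mobile: 36,000 × 40.6% = 14,616
  web: 9,600 × 46.1% = 4425.6
  mail: 24,000 × 58.8% = 14,112
  landline: 18,000 × 38.6% = 6948
Estimated total = 66896.4 → 66,900.

66,900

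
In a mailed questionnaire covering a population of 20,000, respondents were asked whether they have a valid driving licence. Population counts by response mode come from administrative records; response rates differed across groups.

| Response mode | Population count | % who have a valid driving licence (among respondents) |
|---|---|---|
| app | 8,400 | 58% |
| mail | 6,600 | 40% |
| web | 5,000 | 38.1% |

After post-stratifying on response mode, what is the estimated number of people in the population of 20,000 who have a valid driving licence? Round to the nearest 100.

Apply each group's respondent rate to its population count:
  app: 8,400 × 58% = 4872
  mail: 6,600 × 40% = 2640
  web: 5,000 × 38.1% = 1905
Estimated total = 9417 → 9,400.

9,400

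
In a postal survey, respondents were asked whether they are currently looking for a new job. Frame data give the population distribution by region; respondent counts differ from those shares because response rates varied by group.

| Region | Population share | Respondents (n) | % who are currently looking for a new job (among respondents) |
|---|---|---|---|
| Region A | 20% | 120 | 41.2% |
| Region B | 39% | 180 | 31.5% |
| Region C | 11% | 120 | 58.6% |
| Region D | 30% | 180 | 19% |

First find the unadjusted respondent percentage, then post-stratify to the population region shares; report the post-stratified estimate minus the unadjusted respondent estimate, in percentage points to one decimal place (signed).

Naive respondent-only estimate (weights = respondent counts):
  (120/600)×41.2 + (180/600)×31.5 + (120/600)×58.6 + (180/600)×19 = 35.11%
Post-stratifying to population shares instead:
  0.2×41.2 + 0.39×31.5 + 0.11×58.6 + 0.3×19 = 32.671%
Difference = 32.671 − 35.11 = -2.439 pp.

-2.4 percentage points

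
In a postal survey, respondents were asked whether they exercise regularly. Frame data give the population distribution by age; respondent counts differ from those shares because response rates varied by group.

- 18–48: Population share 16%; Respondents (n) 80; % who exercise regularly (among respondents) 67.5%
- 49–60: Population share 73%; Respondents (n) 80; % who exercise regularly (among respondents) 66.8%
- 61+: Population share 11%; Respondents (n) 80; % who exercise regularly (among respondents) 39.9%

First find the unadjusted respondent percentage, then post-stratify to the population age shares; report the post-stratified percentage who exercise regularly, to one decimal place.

Without adjustment, the pooled respondent share is:
  (80/240)×67.5 + (80/240)×66.8 + (80/240)×39.9 = 58.0667%
Reweighting by population age shares:
  0.16×67.5 + 0.73×66.8 + 0.11×39.9 = 63.953%

64.0%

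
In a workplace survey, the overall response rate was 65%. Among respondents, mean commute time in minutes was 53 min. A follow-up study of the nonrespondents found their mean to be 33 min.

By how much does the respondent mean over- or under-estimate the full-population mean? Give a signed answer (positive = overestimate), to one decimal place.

Nonresponse fraction = 1 − 0.65 = 0.35.
Bias = (nonresponse fraction) × (respondent mean − nonrespondent mean)
     = 0.35 × (53 − 33) = 0.35 × 20 = 7.

+7.0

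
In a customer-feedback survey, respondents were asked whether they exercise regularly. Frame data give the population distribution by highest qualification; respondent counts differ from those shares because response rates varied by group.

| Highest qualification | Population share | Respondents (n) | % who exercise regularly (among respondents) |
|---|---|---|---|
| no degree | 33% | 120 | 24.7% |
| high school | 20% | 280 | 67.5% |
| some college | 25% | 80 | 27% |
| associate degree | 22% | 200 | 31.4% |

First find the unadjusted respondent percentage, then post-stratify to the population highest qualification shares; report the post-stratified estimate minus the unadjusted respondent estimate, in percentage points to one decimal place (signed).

Unadjusted (pooled respondent) estimate weights by respondent counts:
  (120/680)×24.7 + (280/680)×67.5 + (80/680)×27 + (200/680)×31.4 = 44.5647%
Post-stratifying to population shares instead:
  0.33×24.7 + 0.2×67.5 + 0.25×27 + 0.22×31.4 = 35.309%
Difference = 35.309 − 44.5647 = -9.2557 pp.

-9.3 percentage points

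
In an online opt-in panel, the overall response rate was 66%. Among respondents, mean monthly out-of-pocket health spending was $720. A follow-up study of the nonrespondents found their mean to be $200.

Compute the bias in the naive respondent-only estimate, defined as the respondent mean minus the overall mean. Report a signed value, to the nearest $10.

Nonresponse fraction = 1 − 0.66 = 0.34.
Bias = (nonresponse fraction) × (respondent mean − nonrespondent mean)
     = 0.34 × (720 − 200) = 0.34 × 520 = 176.8.

+$180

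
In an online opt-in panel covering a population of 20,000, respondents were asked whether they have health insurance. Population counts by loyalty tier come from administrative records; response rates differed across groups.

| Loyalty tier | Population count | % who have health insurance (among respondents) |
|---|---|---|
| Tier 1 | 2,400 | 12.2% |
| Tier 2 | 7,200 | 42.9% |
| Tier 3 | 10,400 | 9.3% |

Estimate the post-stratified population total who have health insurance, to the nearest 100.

4,300

Apply each group's respondent rate to its population count:
  Tier 1: 2,400 × 12.2% = 292.8
  Tier 2: 7,200 × 42.9% = 3088.8
  Tier 3: 10,400 × 9.3% = 967.2
Estimated total = 4348.8 → 4,300.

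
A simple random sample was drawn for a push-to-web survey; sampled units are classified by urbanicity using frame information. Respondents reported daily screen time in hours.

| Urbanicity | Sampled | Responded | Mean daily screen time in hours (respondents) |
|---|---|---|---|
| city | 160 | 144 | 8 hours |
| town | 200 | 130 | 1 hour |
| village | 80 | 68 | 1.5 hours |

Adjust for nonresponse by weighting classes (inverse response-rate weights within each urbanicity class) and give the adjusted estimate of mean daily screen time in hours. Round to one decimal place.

Class response rates: city 144/160 = 90%, town 130/200 = 65%, village 68/80 = 85%.
With weight = n_sampled/n_responded per class, the weighted class total is n_sampled:
  city: 160 × 8 = 1280
  town: 200 × 1 = 200
  village: 80 × 1.5 = 120
Adjusted estimate = 1600 / 440 = 3.63636 → 3.6.

3.6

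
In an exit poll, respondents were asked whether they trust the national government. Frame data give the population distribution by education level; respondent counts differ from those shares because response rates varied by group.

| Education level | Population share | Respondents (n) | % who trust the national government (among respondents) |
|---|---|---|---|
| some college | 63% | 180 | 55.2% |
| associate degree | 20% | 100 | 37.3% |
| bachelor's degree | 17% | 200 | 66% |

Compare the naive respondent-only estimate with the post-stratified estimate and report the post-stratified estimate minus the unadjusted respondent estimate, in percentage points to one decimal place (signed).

-2.5 percentage points

Unadjusted (pooled respondent) estimate weights by respondent counts:
  (180/480)×55.2 + (100/480)×37.3 + (200/480)×66 = 55.9708%
Post-stratified estimate weights by population shares:
  0.63×55.2 + 0.2×37.3 + 0.17×66 = 53.456%
Difference = 53.456 − 55.9708 = -2.5148 pp.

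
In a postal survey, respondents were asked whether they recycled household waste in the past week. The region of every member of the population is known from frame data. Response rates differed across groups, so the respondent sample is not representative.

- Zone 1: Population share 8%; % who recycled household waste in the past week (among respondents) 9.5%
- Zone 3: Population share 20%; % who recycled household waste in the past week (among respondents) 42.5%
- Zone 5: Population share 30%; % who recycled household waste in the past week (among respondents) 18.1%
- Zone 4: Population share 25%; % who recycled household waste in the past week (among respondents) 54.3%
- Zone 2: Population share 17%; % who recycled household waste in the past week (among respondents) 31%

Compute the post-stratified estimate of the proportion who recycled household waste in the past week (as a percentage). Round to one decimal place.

33.5%

Post-stratification weights by population share, not respondent share:
  Zone 1: 0.08 × 9.5 = 0.76
  Zone 3: 0.2 × 42.5 = 8.5
  Zone 5: 0.3 × 18.1 = 5.43
  Zone 4: 0.25 × 54.3 = 13.575
  Zone 2: 0.17 × 31 = 5.27
Post-stratified estimate = 33.535 → 33.5%.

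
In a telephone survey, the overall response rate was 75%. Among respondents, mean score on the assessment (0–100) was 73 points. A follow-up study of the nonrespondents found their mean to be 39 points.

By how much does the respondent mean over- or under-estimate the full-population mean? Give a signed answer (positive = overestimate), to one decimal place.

Nonresponse fraction = 1 − 0.75 = 0.25.
Bias = (nonresponse fraction) × (respondent mean − nonrespondent mean)
     = 0.25 × (73 − 39) = 0.25 × 34 = 8.5.

+8.5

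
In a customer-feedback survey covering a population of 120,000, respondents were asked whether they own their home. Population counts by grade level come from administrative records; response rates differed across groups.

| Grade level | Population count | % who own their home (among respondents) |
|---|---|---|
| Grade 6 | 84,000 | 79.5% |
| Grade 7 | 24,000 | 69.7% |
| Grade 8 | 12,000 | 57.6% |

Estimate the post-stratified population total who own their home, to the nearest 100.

90,400

Each cell contributes its population count × the respondent rate:
  Grade 6: 84,000 × 79.5% = 66,780
  Grade 7: 24,000 × 69.7% = 16,728
  Grade 8: 12,000 × 57.6% = 6912
Estimated total = 90,420 → 90,400.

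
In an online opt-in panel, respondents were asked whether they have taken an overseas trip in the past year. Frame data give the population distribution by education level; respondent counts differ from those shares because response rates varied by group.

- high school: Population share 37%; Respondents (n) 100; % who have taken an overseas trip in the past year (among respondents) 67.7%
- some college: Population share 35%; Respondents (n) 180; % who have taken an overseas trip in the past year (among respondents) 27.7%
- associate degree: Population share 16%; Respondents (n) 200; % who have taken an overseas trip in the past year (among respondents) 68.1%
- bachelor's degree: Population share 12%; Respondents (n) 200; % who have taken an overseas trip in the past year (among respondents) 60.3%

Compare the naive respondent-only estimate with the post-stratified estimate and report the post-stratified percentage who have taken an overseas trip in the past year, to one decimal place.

Naive respondent-only estimate (weights = respondent counts):
  (100/680)×67.7 + (180/680)×27.7 + (200/680)×68.1 + (200/680)×60.3 = 55.0529%
Reweighting by population education level shares:
  0.37×67.7 + 0.35×27.7 + 0.16×68.1 + 0.12×60.3 = 52.876%

52.9%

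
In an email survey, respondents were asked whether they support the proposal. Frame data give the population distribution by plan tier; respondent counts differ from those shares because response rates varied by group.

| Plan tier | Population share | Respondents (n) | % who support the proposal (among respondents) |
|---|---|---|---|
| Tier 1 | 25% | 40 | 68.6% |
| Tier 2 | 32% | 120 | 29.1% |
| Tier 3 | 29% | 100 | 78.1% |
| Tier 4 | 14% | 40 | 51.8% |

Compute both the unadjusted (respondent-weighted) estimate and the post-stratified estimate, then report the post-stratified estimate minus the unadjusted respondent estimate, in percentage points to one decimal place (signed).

+2.6 percentage points

Without adjustment, the pooled respondent share is:
  (40/300)×68.6 + (120/300)×29.1 + (100/300)×78.1 + (40/300)×51.8 = 53.7267%
Post-stratifying to population shares instead:
  0.25×68.6 + 0.32×29.1 + 0.29×78.1 + 0.14×51.8 = 56.363%
Difference = 56.363 − 53.7267 = 2.6363 pp.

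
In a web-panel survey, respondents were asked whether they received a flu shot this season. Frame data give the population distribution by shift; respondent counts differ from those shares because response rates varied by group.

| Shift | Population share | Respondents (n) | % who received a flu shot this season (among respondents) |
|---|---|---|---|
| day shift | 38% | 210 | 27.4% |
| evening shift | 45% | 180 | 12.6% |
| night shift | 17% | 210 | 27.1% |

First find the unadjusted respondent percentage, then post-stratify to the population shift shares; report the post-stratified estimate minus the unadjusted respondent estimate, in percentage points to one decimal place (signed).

-2.2 percentage points

Naive respondent-only estimate (weights = respondent counts):
  (210/600)×27.4 + (180/600)×12.6 + (210/600)×27.1 = 22.855%
Post-stratified estimate weights by population shares:
  0.38×27.4 + 0.45×12.6 + 0.17×27.1 = 20.689%
Difference = 20.689 − 22.855 = -2.166 pp.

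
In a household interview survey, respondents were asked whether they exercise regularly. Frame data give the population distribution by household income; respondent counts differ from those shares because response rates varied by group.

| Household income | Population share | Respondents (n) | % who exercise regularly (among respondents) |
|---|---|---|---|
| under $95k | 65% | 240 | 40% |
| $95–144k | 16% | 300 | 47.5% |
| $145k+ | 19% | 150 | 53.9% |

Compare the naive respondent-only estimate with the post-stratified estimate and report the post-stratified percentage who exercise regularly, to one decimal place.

43.8%

Unadjusted (pooled respondent) estimate weights by respondent counts:
  (240/690)×40 + (300/690)×47.5 + (150/690)×53.9 = 46.2826%
Post-stratifying to population shares instead:
  0.65×40 + 0.16×47.5 + 0.19×53.9 = 43.841%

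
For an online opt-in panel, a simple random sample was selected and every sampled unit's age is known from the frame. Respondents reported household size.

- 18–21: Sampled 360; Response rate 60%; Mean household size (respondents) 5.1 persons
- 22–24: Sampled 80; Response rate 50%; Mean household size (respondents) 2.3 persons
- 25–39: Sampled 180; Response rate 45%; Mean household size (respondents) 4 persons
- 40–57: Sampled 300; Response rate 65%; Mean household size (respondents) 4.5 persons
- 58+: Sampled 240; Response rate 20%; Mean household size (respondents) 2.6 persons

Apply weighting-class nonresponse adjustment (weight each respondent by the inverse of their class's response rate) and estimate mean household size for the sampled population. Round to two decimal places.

Inverse-response-rate weighting restores each class to its sampled count, so class totals weight by n_sampled:
  18–21: 360 × 5.1 = 1836
  22–24: 80 × 2.3 = 184
  25–39: 180 × 4 = 720
  40–57: 300 × 4.5 = 1350
  58+: 240 × 2.6 = 624
Adjusted estimate = 4714 / 1,160 = 4.06379 → 4.06.

4.06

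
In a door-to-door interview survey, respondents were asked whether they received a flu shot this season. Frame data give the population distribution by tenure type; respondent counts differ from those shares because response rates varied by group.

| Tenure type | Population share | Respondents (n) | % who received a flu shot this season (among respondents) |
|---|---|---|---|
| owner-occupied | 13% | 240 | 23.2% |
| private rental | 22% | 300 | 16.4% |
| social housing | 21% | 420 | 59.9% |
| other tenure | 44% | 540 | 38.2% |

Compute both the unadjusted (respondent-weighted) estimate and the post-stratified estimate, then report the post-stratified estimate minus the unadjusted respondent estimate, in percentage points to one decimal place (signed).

-1.5 percentage points

Without adjustment, the pooled respondent share is:
  (240/1500)×23.2 + (300/1500)×16.4 + (420/1500)×59.9 + (540/1500)×38.2 = 37.516%
Post-stratified estimate weights by population shares:
  0.13×23.2 + 0.22×16.4 + 0.21×59.9 + 0.44×38.2 = 36.011%
Difference = 36.011 − 37.516 = -1.505 pp.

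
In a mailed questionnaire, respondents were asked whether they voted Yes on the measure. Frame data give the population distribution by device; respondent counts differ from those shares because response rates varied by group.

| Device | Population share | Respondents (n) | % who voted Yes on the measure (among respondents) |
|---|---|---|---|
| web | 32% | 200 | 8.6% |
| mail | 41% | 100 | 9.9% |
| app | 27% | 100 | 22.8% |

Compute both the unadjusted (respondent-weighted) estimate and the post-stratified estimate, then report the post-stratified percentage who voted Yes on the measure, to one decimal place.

13.0%

Without adjustment, the pooled respondent share is:
  (200/400)×8.6 + (100/400)×9.9 + (100/400)×22.8 = 12.475%
Post-stratified estimate weights by population shares:
  0.32×8.6 + 0.41×9.9 + 0.27×22.8 = 12.967%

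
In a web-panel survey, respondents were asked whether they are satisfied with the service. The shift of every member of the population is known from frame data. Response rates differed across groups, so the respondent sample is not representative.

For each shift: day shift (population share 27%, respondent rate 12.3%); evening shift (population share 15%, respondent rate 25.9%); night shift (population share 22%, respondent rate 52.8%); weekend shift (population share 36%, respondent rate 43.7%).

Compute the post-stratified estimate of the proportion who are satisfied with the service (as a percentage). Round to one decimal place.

Post-stratification weights by population share, not respondent share:
  day shift: 0.27 × 12.3 = 3.321
  evening shift: 0.15 × 25.9 = 3.885
  night shift: 0.22 × 52.8 = 11.616
  weekend shift: 0.36 × 43.7 = 15.732
Post-stratified estimate = 34.554 → 34.6%.

34.6%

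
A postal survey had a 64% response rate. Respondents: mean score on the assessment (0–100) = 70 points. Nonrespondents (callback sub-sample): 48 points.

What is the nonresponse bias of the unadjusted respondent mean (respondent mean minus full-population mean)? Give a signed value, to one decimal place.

+7.9

Nonresponse fraction = 1 − 0.64 = 0.36.
Bias = (nonresponse fraction) × (respondent mean − nonrespondent mean)
     = 0.36 × (70 − 48) = 0.36 × 22 = 7.92.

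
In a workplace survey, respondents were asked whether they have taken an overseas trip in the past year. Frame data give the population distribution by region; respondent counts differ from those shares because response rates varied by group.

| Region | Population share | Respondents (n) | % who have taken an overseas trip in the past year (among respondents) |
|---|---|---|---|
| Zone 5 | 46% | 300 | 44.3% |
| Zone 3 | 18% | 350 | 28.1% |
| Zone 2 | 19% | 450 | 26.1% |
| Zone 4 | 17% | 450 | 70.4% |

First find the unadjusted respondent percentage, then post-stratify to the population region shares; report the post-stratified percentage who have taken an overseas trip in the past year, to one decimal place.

42.4%

Without adjustment, the pooled respondent share is:
  (300/1550)×44.3 + (350/1550)×28.1 + (450/1550)×26.1 + (450/1550)×70.4 = 42.9355%
Post-stratifying to population shares instead:
  0.46×44.3 + 0.18×28.1 + 0.19×26.1 + 0.17×70.4 = 42.363%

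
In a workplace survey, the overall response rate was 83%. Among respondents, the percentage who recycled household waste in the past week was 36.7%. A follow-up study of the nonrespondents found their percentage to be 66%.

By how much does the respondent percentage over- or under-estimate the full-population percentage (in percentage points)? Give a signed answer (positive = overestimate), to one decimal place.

-5.0 percentage points

Nonresponse fraction = 1 − 0.83 = 0.17.
Bias = (nonresponse fraction) × (respondent percentage − nonrespondent percentage)
     = 0.17 × (36.7 − 66) = 0.17 × -29.3 = -4.981.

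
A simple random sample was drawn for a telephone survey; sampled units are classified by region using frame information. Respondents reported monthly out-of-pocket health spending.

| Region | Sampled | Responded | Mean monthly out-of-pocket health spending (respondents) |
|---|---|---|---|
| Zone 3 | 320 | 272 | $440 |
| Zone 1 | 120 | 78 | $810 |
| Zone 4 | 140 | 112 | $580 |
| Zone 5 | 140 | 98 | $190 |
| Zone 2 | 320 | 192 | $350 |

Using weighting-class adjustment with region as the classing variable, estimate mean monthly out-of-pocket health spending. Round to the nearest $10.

Response rates by class: Zone 3 272/320 = 85%, Zone 1 78/120 = 65%, Zone 4 112/140 = 80%, Zone 5 98/140 = 70%, Zone 2 192/320 = 60%.
Each respondent's weight = sampled/responded in their class; summing within a class gives n_sampled, so:
  Zone 3: 320 × 440 = 140,800
  Zone 1: 120 × 810 = 97,200
  Zone 4: 140 × 580 = 81,200
  Zone 5: 140 × 190 = 26,600
  Zone 2: 320 × 350 = 112,000
Adjusted estimate = 457,800 / 1,040 = 440.192 → $440.

$440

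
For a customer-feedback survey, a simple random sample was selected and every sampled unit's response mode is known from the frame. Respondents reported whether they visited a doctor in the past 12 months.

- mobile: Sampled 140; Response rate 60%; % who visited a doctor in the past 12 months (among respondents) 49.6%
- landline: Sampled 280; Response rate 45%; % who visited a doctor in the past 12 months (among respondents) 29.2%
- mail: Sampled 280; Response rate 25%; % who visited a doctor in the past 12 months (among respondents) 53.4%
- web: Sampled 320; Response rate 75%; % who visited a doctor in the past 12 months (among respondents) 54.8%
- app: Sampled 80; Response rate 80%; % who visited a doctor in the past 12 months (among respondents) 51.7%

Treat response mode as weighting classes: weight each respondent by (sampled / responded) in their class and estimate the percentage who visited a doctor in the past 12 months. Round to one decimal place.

47.0%

Inverse-response-rate weighting restores each class to its sampled count, so class totals weight by n_sampled:
  mobile: 140 × 49.6 = 6944
  landline: 280 × 29.2 = 8176
  mail: 280 × 53.4 = 14,952
  web: 320 × 54.8 = 17,536
  app: 80 × 51.7 = 4136
Adjusted estimate = 51,744 / 1,100 = 47.04 → 47.0%.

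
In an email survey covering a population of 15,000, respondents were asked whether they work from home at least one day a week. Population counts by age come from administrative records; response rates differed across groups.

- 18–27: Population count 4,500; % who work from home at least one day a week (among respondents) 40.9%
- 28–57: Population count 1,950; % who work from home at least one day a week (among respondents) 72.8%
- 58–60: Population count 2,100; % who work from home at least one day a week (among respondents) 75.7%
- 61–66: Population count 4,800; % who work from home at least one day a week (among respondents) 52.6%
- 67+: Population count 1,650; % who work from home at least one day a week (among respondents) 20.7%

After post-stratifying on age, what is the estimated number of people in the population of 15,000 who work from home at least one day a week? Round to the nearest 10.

7,720

Apply each group's respondent rate to its population count:
  18–27: 4,500 × 40.9% = 1840.5
  28–57: 1,950 × 72.8% = 1419.6
  58–60: 2,100 × 75.7% = 1589.7
  61–66: 4,800 × 52.6% = 2524.8
  67+: 1,650 × 20.7% = 341.55
Estimated total = 7716.15 → 7,720.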